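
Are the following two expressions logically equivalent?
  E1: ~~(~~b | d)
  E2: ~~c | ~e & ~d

E1: ~~(~~b | d)
    = ~~b | d
    = b | d
E2: ~~c | ~e & ~d
    = c | ~e & ~d
These differ: at b=0, c=0, d=1, e=1, E1 = 1 but E2 = 0.

No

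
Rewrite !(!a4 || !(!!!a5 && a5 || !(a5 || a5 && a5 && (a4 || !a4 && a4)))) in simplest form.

a4 && !a5

!(!a4 || !(!!!a5 && a5 || !(a5 || a5 && a5 && (a4 || !a4 && a4))))
= !(!a4 || !(!a5 && a5 || !(a5 || a5 && a5 && (a4 || !a4 && a4))))   [double negation]
= !(!a4 || !(!a5 && a5 || !(a5 || a5 && (a4 || !a4 && a4))))   [idempotence]
= !(!a4 || !(!a5 && a5 || !(a5 || a5 && a4)))   [complement / identity]
= !(!a4 || !(!a5 && a5 || !a5))   [absorption]
= a4 && (!a5 && a5 || !a5)   [De Morgan]
= a4 && !a5   [complement / identity]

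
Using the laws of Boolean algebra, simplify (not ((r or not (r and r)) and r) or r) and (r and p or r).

(not ((r or not (r and r)) and r) or r) and (r and p or r)
= (not ((r or not r) and r) or r) and (r and p or r)   [idempotence]
= (not ((r or not r) and r) or r) and r   [absorption]
= (not r or r) and r   [complement / identity]
= r   [complement / identity]

r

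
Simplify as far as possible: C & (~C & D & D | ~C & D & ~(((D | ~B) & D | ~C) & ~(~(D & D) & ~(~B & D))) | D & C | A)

C & (D | A)

C & (~C & D & D | ~C & D & ~(((D | ~B) & D | ~C) & ~(~(D & D) & ~(~B & D))) | D & C | A)
= C & (~C & D & D | ~C & D & ~(((D | ~B) & D | ~C) & (D & D | ~B & D)) | D & C | A)   [De Morgan]
= C & (~C & D & D | ~C & D & ~(((D | ~B) & D | ~C) & (D | ~B) & D) | D & C | A)   [distribution]
= C & (~C & D & D | ~C & D & ~((D | ~B) & D) | D & C | A)   [absorption]
= C & (~C & D & D | ~C & D & ~D | D & C | A)   [absorption]
= C & (~C & D | D & C | A)   [distribution]
= C & (D | A)   [distribution]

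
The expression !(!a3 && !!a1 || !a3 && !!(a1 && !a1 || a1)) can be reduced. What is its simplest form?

!a1 || a3

!(!a3 && !!a1 || !a3 && !!(a1 && !a1 || a1))
= !(!a3 && !!a1 || !a3 && !!a1)   — complement / identity
= !(!!a1 && (!a3 || !a3))   — distribution
= !(!!a1 && !a3)   — idempotence
= !a1 || a3   — De Morgan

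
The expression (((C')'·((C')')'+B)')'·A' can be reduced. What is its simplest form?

(((C')'·((C')')'+B)')'·A'
= ((C·((C')')'+B)')'·A'   [double negation]
= ((C·C'+B)')'·A'   [double negation]
= (B')'·A'   [complement / identity]
= B·A'   [double negation]

B·A'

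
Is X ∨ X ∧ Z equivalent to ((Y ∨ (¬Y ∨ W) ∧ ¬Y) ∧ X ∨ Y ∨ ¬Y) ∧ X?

Yes

E1: X ∨ X ∧ Z
    = X   (absorption)
E2: ((Y ∨ (¬Y ∨ W) ∧ ¬Y) ∧ X ∨ Y ∨ ¬Y) ∧ X
    = ((Y ∨ ¬Y) ∧ X ∨ Y ∨ ¬Y) ∧ X   (absorption)
    = (Y ∨ ¬Y) ∧ X   (absorption)
    = X   (complement / identity)
Both reduce to X, so they are equivalent.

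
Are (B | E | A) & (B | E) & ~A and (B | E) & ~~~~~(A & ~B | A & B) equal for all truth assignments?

E1: (B | E | A) & (B | E) & ~A
    = (B | E) & ~A   [absorption]
E2: (B | E) & ~~~~~(A & ~B | A & B)
    = (B | E) & ~~~~~A   [distribution]
    = (B | E) & ~~~A   [double negation]
    = (B | E) & ~A   [double negation]
Both reduce to (B | E) & ~A, so they are equivalent.

Yes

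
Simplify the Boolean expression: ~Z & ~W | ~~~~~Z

~Z

~Z & ~W | ~~~~~Z
= ~Z & ~W | ~~~Z
= ~Z & ~W | ~Z
= ~Z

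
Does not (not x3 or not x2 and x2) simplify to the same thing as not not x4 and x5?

No

E1: not (not x3 or not x2 and x2)
    = not not x3   — complement / identity
    = x3   — double negation
E2: not not x4 and x5
    = x4 and x5   — double negation
These differ: at x2=0, x3=1, x4=0, x5=0, E1 = 1 but E2 = 0.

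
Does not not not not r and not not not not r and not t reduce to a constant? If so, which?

no

not not not not r and not not not not r and not t
= not not not not r and not t   [idempotence]
= not not r and not t   [double negation]
= r and not t   [double negation]
This depends on r, t, so it is not a constant.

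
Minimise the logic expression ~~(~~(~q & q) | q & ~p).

q & ~p

~~(~~(~q & q) | q & ~p)
= ~~(~q & q | q & ~p)   — double negation
= ~~(q & ~p)   — complement / identity
= q & ~p   — double negation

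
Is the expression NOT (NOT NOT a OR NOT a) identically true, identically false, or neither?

NOT (NOT NOT a OR NOT a)
= NOT a AND a   — De Morgan
= FALSE   — complement

identically false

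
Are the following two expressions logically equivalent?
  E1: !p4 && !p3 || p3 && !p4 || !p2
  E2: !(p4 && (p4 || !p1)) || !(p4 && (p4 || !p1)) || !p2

E1: !p4 && !p3 || p3 && !p4 || !p2
    = !p4 || !p2
E2: !(p4 && (p4 || !p1)) || !(p4 && (p4 || !p1)) || !p2
    = !(p4 && (p4 || !p1)) || !p2
    = !p4 || !p2
Both reduce to !p4 || !p2, so they are equivalent.

Yes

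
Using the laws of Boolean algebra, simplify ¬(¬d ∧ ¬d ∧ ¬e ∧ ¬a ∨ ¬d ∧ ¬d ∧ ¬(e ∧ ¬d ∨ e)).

¬(¬d ∧ ¬d ∧ ¬e ∧ ¬a ∨ ¬d ∧ ¬d ∧ ¬(e ∧ ¬d ∨ e))
= ¬(¬d ∧ ¬d ∧ ¬e ∧ ¬a ∨ ¬d ∧ ¬d ∧ ¬e)
= ¬(¬d ∧ ¬d ∧ ¬e)
= ¬(¬d ∧ ¬e)
= d ∨ e

d ∨ e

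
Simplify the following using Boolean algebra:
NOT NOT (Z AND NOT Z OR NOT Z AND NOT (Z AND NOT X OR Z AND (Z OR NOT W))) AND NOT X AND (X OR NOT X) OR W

NOT NOT (Z AND NOT Z OR NOT Z AND NOT (Z AND NOT X OR Z AND (Z OR NOT W))) AND NOT X AND (X OR NOT X) OR W
= NOT NOT (Z AND NOT Z OR NOT Z AND NOT (Z AND NOT X OR Z)) AND NOT X AND (X OR NOT X) OR W   — absorption
= NOT NOT (Z AND NOT Z OR NOT Z AND NOT Z) AND NOT X AND (X OR NOT X) OR W   — absorption
= NOT NOT (Z AND NOT Z OR NOT Z AND NOT Z) AND NOT X OR W   — complement / identity
= NOT NOT NOT Z AND NOT X OR W   — distribution
= NOT Z AND NOT X OR W   — double negation

NOT Z AND NOT X OR W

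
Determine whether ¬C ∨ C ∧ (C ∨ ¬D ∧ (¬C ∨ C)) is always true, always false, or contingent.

¬C ∨ C ∧ (C ∨ ¬D ∧ (¬C ∨ C))
= ¬C ∨ C ∧ (C ∨ ¬D)   (complement / identity)
= ¬C ∨ C   (absorption)
= True   (complement)

always true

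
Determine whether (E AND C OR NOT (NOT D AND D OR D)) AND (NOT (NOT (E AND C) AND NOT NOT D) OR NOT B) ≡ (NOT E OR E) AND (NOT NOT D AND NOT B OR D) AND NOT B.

E1: (E AND C OR NOT (NOT D AND D OR D)) AND (NOT (NOT (E AND C) AND NOT NOT D) OR NOT B)
    = (E AND C OR NOT (NOT D AND D OR D)) AND (E AND C OR NOT D OR NOT B)   — De Morgan
    = (E AND C OR NOT D) AND (E AND C OR NOT D OR NOT B)   — complement / identity
    = E AND C OR NOT D   — absorption
E2: (NOT E OR E) AND (NOT NOT D AND NOT B OR D) AND NOT B
    = (NOT E OR E) AND (D AND NOT B OR D) AND NOT B   — double negation
    = (NOT E OR E) AND D AND NOT B   — absorption
    = D AND NOT B   — complement / identity
These differ: at B=0, C=1, D=0, E=1, E1 = 1 but E2 = 0.

No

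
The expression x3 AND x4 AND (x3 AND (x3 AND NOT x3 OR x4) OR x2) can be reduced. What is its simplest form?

x3 AND x4 AND (x3 AND (x3 AND NOT x3 OR x4) OR x2)
= x3 AND x4 AND (x3 AND x4 OR x2)   (complement / identity)
= x3 AND x4   (absorption)

x3 AND x4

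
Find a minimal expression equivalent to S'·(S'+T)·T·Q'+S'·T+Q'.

S'·T+Q'

S'·(S'+T)·T·Q'+S'·T+Q'
= S'·T·Q'+S'·T+Q'   — absorption
= S'·T+Q'   — absorption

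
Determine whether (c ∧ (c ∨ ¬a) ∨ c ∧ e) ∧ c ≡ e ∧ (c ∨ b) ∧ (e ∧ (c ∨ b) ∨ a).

No

E1: (c ∧ (c ∨ ¬a) ∨ c ∧ e) ∧ c
    = (c ∨ c ∧ e) ∧ c
    = c ∧ c
    = c
E2: e ∧ (c ∨ b) ∧ (e ∧ (c ∨ b) ∨ a)
    = e ∧ (c ∨ b)
These differ: at a=0, b=1, c=1, e=0, E1 = 1 but E2 = 0.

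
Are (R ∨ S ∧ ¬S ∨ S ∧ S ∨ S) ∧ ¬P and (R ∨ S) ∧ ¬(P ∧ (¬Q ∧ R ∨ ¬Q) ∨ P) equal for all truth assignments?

E1: (R ∨ S ∧ ¬S ∨ S ∧ S ∨ S) ∧ ¬P
    = (R ∨ S ∨ S) ∧ ¬P   (distribution)
    = (R ∨ S) ∧ ¬P   (idempotence)
E2: (R ∨ S) ∧ ¬(P ∧ (¬Q ∧ R ∨ ¬Q) ∨ P)
    = (R ∨ S) ∧ ¬(P ∧ ¬Q ∨ P)   (absorption)
    = (R ∨ S) ∧ ¬P   (absorption)
Both reduce to (R ∨ S) ∧ ¬P, so they are equivalent.

Yes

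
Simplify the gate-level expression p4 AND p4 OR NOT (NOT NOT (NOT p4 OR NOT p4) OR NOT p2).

p4

p4 AND p4 OR NOT (NOT NOT (NOT p4 OR NOT p4) OR NOT p2)
= p4 AND p4 OR NOT (NOT (p4 AND p4) OR NOT p2)
= p4 AND p4 OR p4 AND p4 AND p2
= p4 AND p4
= p4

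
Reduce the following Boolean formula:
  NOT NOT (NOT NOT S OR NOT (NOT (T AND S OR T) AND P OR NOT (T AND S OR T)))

S OR T

NOT NOT (NOT NOT S OR NOT (NOT (T AND S OR T) AND P OR NOT (T AND S OR T)))
= NOT (NOT S AND (NOT (T AND S OR T) AND P OR NOT (T AND S OR T)))   [De Morgan]
= NOT (NOT S AND NOT (T AND S OR T))   [absorption]
= NOT (NOT S AND NOT T)   [absorption]
= S OR T   [De Morgan]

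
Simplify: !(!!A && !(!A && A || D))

!(!!A && !(!A && A || D))
= !(!!A && !D)   — complement / identity
= !A || D   — De Morgan

!A || D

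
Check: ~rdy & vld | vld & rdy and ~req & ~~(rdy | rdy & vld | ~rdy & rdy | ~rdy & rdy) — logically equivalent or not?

No

E1: ~rdy & vld | vld & rdy
    = vld
E2: ~req & ~~(rdy | rdy & vld | ~rdy & rdy | ~rdy & rdy)
    = ~req & ~~(rdy | rdy & vld | ~rdy & rdy)
    = ~req & ~~(rdy | rdy & vld)
    = ~req & (rdy | rdy & vld)
    = ~req & rdy
These differ: at rdy=0, req=0, vld=1, E1 = 1 but E2 = 0.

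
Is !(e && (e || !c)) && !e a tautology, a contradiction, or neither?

neither

!(e && (e || !c)) && !e
= !e && !e   (absorption)
= !e   (idempotence)
This depends on e, so it is not a constant.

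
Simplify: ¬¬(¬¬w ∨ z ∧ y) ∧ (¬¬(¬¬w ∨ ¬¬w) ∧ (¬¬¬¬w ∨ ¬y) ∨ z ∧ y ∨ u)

¬¬(¬¬w ∨ z ∧ y) ∧ (¬¬(¬¬w ∨ ¬¬w) ∧ (¬¬¬¬w ∨ ¬y) ∨ z ∧ y ∨ u)
= (¬¬w ∨ z ∧ y) ∧ (¬¬(¬¬w ∨ ¬¬w) ∧ (¬¬¬¬w ∨ ¬y) ∨ z ∧ y ∨ u)   — double negation
= (¬¬w ∨ z ∧ y) ∧ (¬¬¬¬w ∧ (¬¬¬¬w ∨ ¬y) ∨ z ∧ y ∨ u)   — idempotence
= (¬¬w ∨ z ∧ y) ∧ (¬¬¬¬w ∨ z ∧ y ∨ u)   — absorption
= (¬¬w ∨ z ∧ y) ∧ (¬¬w ∨ z ∧ y ∨ u)   — double negation
= ¬¬w ∨ z ∧ y   — absorption
= w ∨ z ∧ y   — double negation

w ∨ z ∧ y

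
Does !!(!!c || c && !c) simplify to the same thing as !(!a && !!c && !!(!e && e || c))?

E1: !!(!!c || c && !c)
    = !!!!c   (complement / identity)
    = !!c   (double negation)
    = c   (double negation)
E2: !(!a && !!c && !!(!e && e || c))
    = !(!a && !!c && !!c)   (complement / identity)
    = !(!a && !!c)   (idempotence)
    = a || !c   (De Morgan)
These differ: at a=0, c=0, e=0, E1 = 0 but E2 = 1.

No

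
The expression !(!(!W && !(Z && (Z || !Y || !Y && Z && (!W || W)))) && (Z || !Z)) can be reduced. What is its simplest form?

!(!(!W && !(Z && (Z || !Y || !Y && Z && (!W || W)))) && (Z || !Z))
= !!(!W && !(Z && (Z || !Y || !Y && Z && (!W || W))))   — complement / identity
= !W && !(Z && (Z || !Y || !Y && Z && (!W || W)))   — double negation
= !W && !(Z && (Z || !Y || !Y && Z))   — complement / identity
= !W && !(Z && (Z || !Y))   — absorption
= !W && !Z   — absorption

!W && !Z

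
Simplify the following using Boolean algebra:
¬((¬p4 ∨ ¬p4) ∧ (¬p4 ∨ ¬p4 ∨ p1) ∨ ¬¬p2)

p4 ∧ ¬p2

¬((¬p4 ∨ ¬p4) ∧ (¬p4 ∨ ¬p4 ∨ p1) ∨ ¬¬p2)
= ¬(¬p4 ∨ ¬p4 ∨ ¬¬p2)
= ¬(¬p4 ∨ ¬¬p2)
= p4 ∧ ¬p2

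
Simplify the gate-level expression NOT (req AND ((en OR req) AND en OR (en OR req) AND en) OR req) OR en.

NOT (req AND ((en OR req) AND en OR (en OR req) AND en) OR req) OR en
= NOT (req AND (en OR req) AND en OR req) OR en   (idempotence)
= NOT (req AND en OR req) OR en   (absorption)
= NOT req OR en   (absorption)

NOT req OR en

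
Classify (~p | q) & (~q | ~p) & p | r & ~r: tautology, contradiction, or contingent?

contradiction

(~p | q) & (~q | ~p) & p | r & ~r
= (~p | q & ~q) & p | r & ~r   — distribution
= ~p & p | r & ~r   — complement / identity
= ~p & p   — complement / identity
= 0   — complement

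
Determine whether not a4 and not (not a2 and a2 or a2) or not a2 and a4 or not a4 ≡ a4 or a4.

No

E1: not a4 and not (not a2 and a2 or a2) or not a2 and a4 or not a4
    = not a4 and not a2 or not a2 and a4 or not a4
    = not a2 or not a4
E2: a4 or a4
    = a4
These differ: at a2=1, a4=0, E1 = 1 but E2 = 0.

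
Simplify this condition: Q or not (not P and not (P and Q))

Q or not (not P and not (P and Q))
= Q or P or P and Q
= Q or P

Q or P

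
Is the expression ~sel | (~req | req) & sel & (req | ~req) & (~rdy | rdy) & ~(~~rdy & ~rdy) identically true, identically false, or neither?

~sel | (~req | req) & sel & (req | ~req) & (~rdy | rdy) & ~(~~rdy & ~rdy)
= ~sel | (~req | req) & sel & (~rdy | rdy) & ~(~~rdy & ~rdy)   — complement / identity
= ~sel | (~req | req) & sel & ~(~~rdy & ~rdy)   — complement / identity
= ~sel | sel & ~(~~rdy & ~rdy)   — complement / identity
= ~sel | sel & (~rdy | rdy)   — De Morgan
= ~sel | sel   — complement / identity
= 1   — complement

identically true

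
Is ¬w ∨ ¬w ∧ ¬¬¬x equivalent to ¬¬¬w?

E1: ¬w ∨ ¬w ∧ ¬¬¬x
    = ¬w ∨ ¬w ∧ ¬x
    = ¬w
E2: ¬¬¬w
    = ¬w
Both reduce to ¬w, so they are equivalent.

Yes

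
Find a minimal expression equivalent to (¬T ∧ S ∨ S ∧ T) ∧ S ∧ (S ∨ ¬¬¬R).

(¬T ∧ S ∨ S ∧ T) ∧ S ∧ (S ∨ ¬¬¬R)
= (¬T ∧ S ∨ S ∧ T) ∧ S ∧ (S ∨ ¬R)   (double negation)
= (¬T ∧ S ∨ S ∧ T) ∧ S   (absorption)
= S ∧ S   (distribution)
= S   (idempotence)

S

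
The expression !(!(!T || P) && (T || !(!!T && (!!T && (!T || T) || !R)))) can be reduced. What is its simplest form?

!(!(!T || P) && (T || !(!!T && (!!T && (!T || T) || !R))))
= !(!(!T || P) && (T || !(!!T && (!!T || !R))))   — complement / identity
= !(!(!T || P) && (T || !!!T))   — absorption
= !(!(!T || P) && (T || !T))   — double negation
= !!(!T || P)   — complement / identity
= !T || P   — double negation

!T || P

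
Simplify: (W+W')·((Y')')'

Y'

(W+W')·((Y')')'
= ((Y')')'   — complement / identity
= Y'   — double negation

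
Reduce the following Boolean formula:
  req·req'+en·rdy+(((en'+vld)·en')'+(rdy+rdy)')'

req·req'+en·rdy+(((en'+vld)·en')'+(rdy+rdy)')'
= en·rdy+(((en'+vld)·en')'+(rdy+rdy)')'   (complement / identity)
= en·rdy+((en')'+(rdy+rdy)')'   (absorption)
= en·rdy+en'·(rdy+rdy)   (De Morgan)
= en·rdy+en'·rdy   (idempotence)
= rdy   (distribution)

rdy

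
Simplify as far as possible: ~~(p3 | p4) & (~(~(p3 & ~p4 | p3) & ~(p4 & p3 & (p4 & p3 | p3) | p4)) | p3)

p3 | p4

~~(p3 | p4) & (~(~(p3 & ~p4 | p3) & ~(p4 & p3 & (p4 & p3 | p3) | p4)) | p3)
= ~~(p3 | p4) & (~(~(p3 & ~p4 | p3) & ~(p4 & p3 | p4)) | p3)   (absorption)
= ~~(p3 | p4) & (~(~p3 & ~(p4 & p3 | p4)) | p3)   (absorption)
= ~~(p3 | p4) & (p3 | p4 & p3 | p4 | p3)   (De Morgan)
= ~~(p3 | p4) & (p3 | p4 | p3)   (absorption)
= (p3 | p4) & (p3 | p4 | p3)   (double negation)
= p3 | p4   (absorption)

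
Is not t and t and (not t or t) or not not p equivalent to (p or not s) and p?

E1: not t and t and (not t or t) or not not p
    = not t and t and (not t or t) or p   — double negation
    = not t and t or p   — complement / identity
    = p   — complement / identity
E2: (p or not s) and p
    = p   — absorption
Both reduce to p, so they are equivalent.

Yes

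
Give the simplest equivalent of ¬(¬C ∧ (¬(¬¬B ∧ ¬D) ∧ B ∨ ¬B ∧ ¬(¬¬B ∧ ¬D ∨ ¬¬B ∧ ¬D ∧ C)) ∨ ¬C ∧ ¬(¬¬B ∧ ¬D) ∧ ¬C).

C ∨ B ∧ ¬D

¬(¬C ∧ (¬(¬¬B ∧ ¬D) ∧ B ∨ ¬B ∧ ¬(¬¬B ∧ ¬D ∨ ¬¬B ∧ ¬D ∧ C)) ∨ ¬C ∧ ¬(¬¬B ∧ ¬D) ∧ ¬C)
= ¬(¬C ∧ (¬(¬¬B ∧ ¬D) ∧ B ∨ ¬B ∧ ¬(¬¬B ∧ ¬D)) ∨ ¬C ∧ ¬(¬¬B ∧ ¬D) ∧ ¬C)
= ¬(¬C ∧ ¬(¬¬B ∧ ¬D) ∨ ¬C ∧ ¬(¬¬B ∧ ¬D) ∧ ¬C)
= ¬(¬C ∧ ¬(¬¬B ∧ ¬D))
= ¬(¬C ∧ ¬(B ∧ ¬D))
= C ∨ B ∧ ¬D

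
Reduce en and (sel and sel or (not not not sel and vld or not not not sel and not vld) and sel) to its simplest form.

en and (sel and sel or (not not not sel and vld or not not not sel and not vld) and sel)
= en and (sel and sel or not not not sel and sel)   — distribution
= en and (sel and sel or not sel and sel)   — double negation
= en and sel   — distribution

en and sel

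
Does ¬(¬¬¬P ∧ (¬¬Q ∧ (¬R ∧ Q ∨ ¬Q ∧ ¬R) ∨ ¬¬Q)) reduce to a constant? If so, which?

no

¬(¬¬¬P ∧ (¬¬Q ∧ (¬R ∧ Q ∨ ¬Q ∧ ¬R) ∨ ¬¬Q))
= ¬(¬¬¬P ∧ (¬¬Q ∧ ¬R ∨ ¬¬Q))   (distribution)
= ¬(¬¬¬P ∧ ¬¬Q)   (absorption)
= ¬(¬P ∧ ¬¬Q)   (double negation)
= P ∨ ¬Q   (De Morgan)
This depends on P, Q, so it is not a constant.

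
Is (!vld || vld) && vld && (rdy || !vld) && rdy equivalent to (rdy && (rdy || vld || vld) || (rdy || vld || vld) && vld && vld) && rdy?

E1: (!vld || vld) && vld && (rdy || !vld) && rdy
    = vld && (rdy || !vld) && rdy
    = vld && rdy
E2: (rdy && (rdy || vld || vld) || (rdy || vld || vld) && vld && vld) && rdy
    = (rdy && (rdy || vld || vld) || (rdy || vld || vld) && vld) && rdy
    = (rdy || vld || vld) && (rdy || vld) && rdy
    = (rdy || vld) && rdy
    = rdy
These differ: at rdy=1, vld=0, E1 = 0 but E2 = 1.

No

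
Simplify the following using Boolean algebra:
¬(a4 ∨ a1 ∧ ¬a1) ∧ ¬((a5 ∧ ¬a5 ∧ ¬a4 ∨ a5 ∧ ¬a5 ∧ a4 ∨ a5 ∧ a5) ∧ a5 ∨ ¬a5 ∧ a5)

¬(a4 ∨ a1 ∧ ¬a1) ∧ ¬((a5 ∧ ¬a5 ∧ ¬a4 ∨ a5 ∧ ¬a5 ∧ a4 ∨ a5 ∧ a5) ∧ a5 ∨ ¬a5 ∧ a5)
= ¬a4 ∧ ¬((a5 ∧ ¬a5 ∧ ¬a4 ∨ a5 ∧ ¬a5 ∧ a4 ∨ a5 ∧ a5) ∧ a5 ∨ ¬a5 ∧ a5)
= ¬a4 ∧ ¬((a5 ∧ ¬a5 ∨ a5 ∧ a5) ∧ a5 ∨ ¬a5 ∧ a5)
= ¬a4 ∧ ¬(a5 ∧ a5 ∨ ¬a5 ∧ a5)
= ¬a4 ∧ ¬a5

¬a4 ∧ ¬a5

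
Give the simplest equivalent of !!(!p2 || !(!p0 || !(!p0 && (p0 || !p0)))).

!!(!p2 || !(!p0 || !(!p0 && (p0 || !p0))))
= !!(!p2 || p0 && !p0 && (p0 || !p0))
= !!(!p2 || p0 && !p0)
= !!!p2
= !p2

!p2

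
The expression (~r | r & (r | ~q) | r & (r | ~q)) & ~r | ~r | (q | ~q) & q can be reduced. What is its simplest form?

(~r | r & (r | ~q) | r & (r | ~q)) & ~r | ~r | (q | ~q) & q
= (~r | r & (r | ~q)) & ~r | ~r | (q | ~q) & q   [idempotence]
= (~r | r) & ~r | ~r | (q | ~q) & q   [absorption]
= ~r | ~r | (q | ~q) & q   [complement / identity]
= ~r | ~r | q   [complement / identity]
= ~r | q   [idempotence]

~r | q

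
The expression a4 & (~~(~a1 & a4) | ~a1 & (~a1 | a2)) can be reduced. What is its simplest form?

a4 & (~~(~a1 & a4) | ~a1 & (~a1 | a2))
= a4 & (~~(~a1 & a4) | ~a1)
= a4 & (~a1 & a4 | ~a1)
= a4 & ~a1

a4 & ~a1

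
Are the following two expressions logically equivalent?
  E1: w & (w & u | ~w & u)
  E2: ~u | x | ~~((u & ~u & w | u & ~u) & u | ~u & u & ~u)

E1: w & (w & u | ~w & u)
    = w & u
E2: ~u | x | ~~((u & ~u & w | u & ~u) & u | ~u & u & ~u)
    = ~u | x | (u & ~u & w | u & ~u) & u | ~u & u & ~u
    = ~u | x | u & ~u & u | ~u & u & ~u
    = ~u | x | u & ~u
    = ~u | x
These differ: at u=0, w=0, x=1, E1 = 0 but E2 = 1.

No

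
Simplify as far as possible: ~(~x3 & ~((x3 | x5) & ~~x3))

x3

~(~x3 & ~((x3 | x5) & ~~x3))
= x3 | (x3 | x5) & ~~x3   [De Morgan]
= x3 | (x3 | x5) & x3   [double negation]
= x3 | x3   [absorption]
= x3   [idempotence]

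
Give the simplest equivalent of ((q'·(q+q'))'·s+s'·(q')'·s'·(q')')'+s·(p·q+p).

((q'·(q+q'))'·s+s'·(q')'·s'·(q')')'+s·(p·q+p)
= ((q'·(q+q'))'·s+s'·(q')')'+s·(p·q+p)   [idempotence]
= ((q')'·s+s'·(q')')'+s·(p·q+p)   [complement / identity]
= ((q')')'+s·(p·q+p)   [distribution]
= q'+s·(p·q+p)   [double negation]
= q'+s·p   [absorption]

q'+s·p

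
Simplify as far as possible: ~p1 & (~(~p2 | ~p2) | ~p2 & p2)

~p1 & (~(~p2 | ~p2) | ~p2 & p2)
= ~p1 & (p2 & p2 | ~p2 & p2)
= ~p1 & p2

~p1 & p2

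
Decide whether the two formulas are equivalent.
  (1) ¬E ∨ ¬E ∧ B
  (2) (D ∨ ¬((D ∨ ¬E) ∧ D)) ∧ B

E1: ¬E ∨ ¬E ∧ B
    = ¬E   [absorption]
E2: (D ∨ ¬((D ∨ ¬E) ∧ D)) ∧ B
    = (D ∨ ¬D) ∧ B   [absorption]
    = B   [complement / identity]
These differ: at B=0, D=1, E=0, E1 = 1 but E2 = 0.

No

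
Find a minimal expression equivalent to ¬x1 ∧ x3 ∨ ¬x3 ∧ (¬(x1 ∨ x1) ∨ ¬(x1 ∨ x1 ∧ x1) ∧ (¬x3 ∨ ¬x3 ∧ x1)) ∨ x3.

¬x1 ∨ x3

¬x1 ∧ x3 ∨ ¬x3 ∧ (¬(x1 ∨ x1) ∨ ¬(x1 ∨ x1 ∧ x1) ∧ (¬x3 ∨ ¬x3 ∧ x1)) ∨ x3
= ¬x1 ∧ x3 ∨ ¬x3 ∧ (¬(x1 ∨ x1) ∨ ¬(x1 ∨ x1) ∧ (¬x3 ∨ ¬x3 ∧ x1)) ∨ x3
= ¬x1 ∧ x3 ∨ ¬x3 ∧ (¬(x1 ∨ x1) ∨ ¬(x1 ∨ x1) ∧ ¬x3) ∨ x3
= ¬x1 ∧ x3 ∨ ¬x3 ∧ ¬(x1 ∨ x1) ∨ x3
= ¬x1 ∧ x3 ∨ ¬x3 ∧ ¬x1 ∨ x3
= ¬x1 ∨ x3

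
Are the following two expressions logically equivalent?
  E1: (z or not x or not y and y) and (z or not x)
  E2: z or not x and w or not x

E1: (z or not x or not y and y) and (z or not x)
    = (z or not x) and (z or not x)   [complement / identity]
    = z or not x   [idempotence]
E2: z or not x and w or not x
    = z or not x   [absorption]
Both reduce to z or not x, so they are equivalent.

Yes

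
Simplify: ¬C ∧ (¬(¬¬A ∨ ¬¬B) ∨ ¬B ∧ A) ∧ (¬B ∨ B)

¬C ∧ (¬(¬¬A ∨ ¬¬B) ∨ ¬B ∧ A) ∧ (¬B ∨ B)
= ¬C ∧ (¬A ∧ ¬B ∨ ¬B ∧ A) ∧ (¬B ∨ B)
= ¬C ∧ ¬B ∧ (¬B ∨ B)
= ¬C ∧ ¬B

¬C ∧ ¬B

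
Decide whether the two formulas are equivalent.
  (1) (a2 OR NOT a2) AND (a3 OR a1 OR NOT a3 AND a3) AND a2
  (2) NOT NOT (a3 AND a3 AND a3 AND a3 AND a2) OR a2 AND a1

E1: (a2 OR NOT a2) AND (a3 OR a1 OR NOT a3 AND a3) AND a2
    = (a2 OR NOT a2) AND (a3 OR a1) AND a2   — complement / identity
    = (a3 OR a1) AND a2   — complement / identity
E2: NOT NOT (a3 AND a3 AND a3 AND a3 AND a2) OR a2 AND a1
    = a3 AND a3 AND a3 AND a3 AND a2 OR a2 AND a1   — double negation
    = a3 AND a3 AND a2 OR a2 AND a1   — idempotence
    = (a3 AND a3 OR a1) AND a2   — distribution
    = (a3 OR a1) AND a2   — idempotence
Both reduce to (a3 OR a1) AND a2, so they are equivalent.

Yes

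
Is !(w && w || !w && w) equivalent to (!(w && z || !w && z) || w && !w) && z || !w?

Yes

E1: !(w && w || !w && w)
    = !w
E2: (!(w && z || !w && z) || w && !w) && z || !w
    = (!z || w && !w) && z || !w
    = !z && z || !w
    = !w
Both reduce to !w, so they are equivalent.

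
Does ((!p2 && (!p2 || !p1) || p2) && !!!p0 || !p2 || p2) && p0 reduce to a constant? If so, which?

((!p2 && (!p2 || !p1) || p2) && !!!p0 || !p2 || p2) && p0
= ((!p2 || p2) && !!!p0 || !p2 || p2) && p0   — absorption
= ((!p2 || p2) && !p0 || !p2 || p2) && p0   — double negation
= (!p2 || p2) && p0   — absorption
= p0   — complement / identity
This depends on p0, so it is not a constant.

no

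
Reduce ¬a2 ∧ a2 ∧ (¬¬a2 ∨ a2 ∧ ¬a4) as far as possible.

¬a2 ∧ a2 ∧ (¬¬a2 ∨ a2 ∧ ¬a4)
= ¬a2 ∧ a2 ∧ (a2 ∨ a2 ∧ ¬a4)   (double negation)
= ¬a2 ∧ a2 ∧ a2   (absorption)
= ¬a2 ∧ a2   (idempotence)
= False   (complement)

False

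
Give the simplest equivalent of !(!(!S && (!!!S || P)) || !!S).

!S

!(!(!S && (!!!S || P)) || !!S)
= !S && (!!!S || P) && !S   [De Morgan]
= !S && (!S || P) && !S   [double negation]
= !S && !S   [absorption]
= !S   [idempotence]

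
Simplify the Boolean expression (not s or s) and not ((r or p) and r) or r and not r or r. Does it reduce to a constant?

(not s or s) and not ((r or p) and r) or r and not r or r
= not ((r or p) and r) or r and not r or r
= not r or r and not r or r
= not r or r
= True

True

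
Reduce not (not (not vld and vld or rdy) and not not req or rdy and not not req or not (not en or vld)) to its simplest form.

not req and (not en or vld)

not (not (not vld and vld or rdy) and not not req or rdy and not not req or not (not en or vld))
= not (not rdy and not not req or rdy and not not req or not (not en or vld))   (complement / identity)
= not (not not req or not (not en or vld))   (distribution)
= not req and (not en or vld)   (De Morgan)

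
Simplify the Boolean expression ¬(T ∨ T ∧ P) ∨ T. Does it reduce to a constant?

True

¬(T ∨ T ∧ P) ∨ T
= ¬T ∨ T   — absorption
= True   — complement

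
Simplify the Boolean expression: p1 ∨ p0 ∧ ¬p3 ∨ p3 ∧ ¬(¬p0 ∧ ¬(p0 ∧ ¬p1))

p1 ∨ p0

p1 ∨ p0 ∧ ¬p3 ∨ p3 ∧ ¬(¬p0 ∧ ¬(p0 ∧ ¬p1))
= p1 ∨ p0 ∧ ¬p3 ∨ p3 ∧ (p0 ∨ p0 ∧ ¬p1)   [De Morgan]
= p1 ∨ p0 ∧ ¬p3 ∨ p3 ∧ p0   [absorption]
= p1 ∨ p0   [distribution]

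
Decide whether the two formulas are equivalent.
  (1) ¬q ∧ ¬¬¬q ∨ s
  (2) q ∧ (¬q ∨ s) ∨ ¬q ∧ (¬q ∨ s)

Yes

E1: ¬q ∧ ¬¬¬q ∨ s
    = ¬q ∧ ¬q ∨ s   [double negation]
    = ¬q ∨ s   [idempotence]
E2: q ∧ (¬q ∨ s) ∨ ¬q ∧ (¬q ∨ s)
    = ¬q ∨ s   [distribution]
Both reduce to ¬q ∨ s, so they are equivalent.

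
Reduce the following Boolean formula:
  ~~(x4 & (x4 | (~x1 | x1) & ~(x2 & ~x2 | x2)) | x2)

x4 | x2

~~(x4 & (x4 | (~x1 | x1) & ~(x2 & ~x2 | x2)) | x2)
= ~~(x4 & (x4 | ~(x2 & ~x2 | x2)) | x2)   — complement / identity
= ~~(x4 & (x4 | ~x2) | x2)   — complement / identity
= x4 & (x4 | ~x2) | x2   — double negation
= x4 | x2   — absorption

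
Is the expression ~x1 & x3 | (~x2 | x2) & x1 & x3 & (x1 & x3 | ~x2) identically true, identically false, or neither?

~x1 & x3 | (~x2 | x2) & x1 & x3 & (x1 & x3 | ~x2)
= ~x1 & x3 | (~x2 | x2) & x1 & x3
= ~x1 & x3 | x1 & x3
= x3
This depends on x3, so it is not a constant.

neither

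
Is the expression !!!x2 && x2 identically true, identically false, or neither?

!!!x2 && x2
= !x2 && x2
= false

identically false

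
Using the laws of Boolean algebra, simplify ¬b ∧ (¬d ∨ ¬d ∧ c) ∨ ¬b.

¬b ∧ (¬d ∨ ¬d ∧ c) ∨ ¬b
= ¬b ∧ ¬d ∨ ¬b   (absorption)
= ¬b   (absorption)

¬b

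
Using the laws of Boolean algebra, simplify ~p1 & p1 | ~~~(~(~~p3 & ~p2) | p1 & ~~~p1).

~p1 & p1 | ~~~(~(~~p3 & ~p2) | p1 & ~~~p1)
= ~p1 & p1 | ~~~(~(~~p3 & ~p2) | p1 & ~p1)   — double negation
= ~p1 & p1 | ~~~~(~~p3 & ~p2)   — complement / identity
= ~p1 & p1 | ~~(~~p3 & ~p2)   — double negation
= ~~(~~p3 & ~p2)   — complement / identity
= ~~p3 & ~p2   — double negation
= p3 & ~p2   — double negation

p3 & ~p2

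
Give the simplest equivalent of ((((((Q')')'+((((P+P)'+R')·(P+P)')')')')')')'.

Q'+P'

((((((Q')')'+((((P+P)'+R')·(P+P)')')')')')')'
= ((((((Q')')'+(((P+P)')')')')')')'   — absorption
= ((((((Q')')'+((P')')')')')')'   — idempotence
= ((((Q')'·(P')')')')'   — De Morgan
= ((Q'+P')')'   — De Morgan
= Q'+P'   — double negation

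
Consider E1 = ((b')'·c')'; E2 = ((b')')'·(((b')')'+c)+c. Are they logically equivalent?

E1: ((b')'·c')'
    = b'+c   (De Morgan)
E2: ((b')')'·(((b')')'+c)+c
    = ((b')')'+c   (absorption)
    = b'+c   (double negation)
Both reduce to b'+c, so they are equivalent.

Yes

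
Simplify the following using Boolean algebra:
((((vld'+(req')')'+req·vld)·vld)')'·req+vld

vld

((((vld'+(req')')'+req·vld)·vld)')'·req+vld
= (((vld·req'+req·vld)·vld)')'·req+vld
= ((vld·vld)')'·req+vld
= (vld')'·req+vld
= vld·req+vld
= vld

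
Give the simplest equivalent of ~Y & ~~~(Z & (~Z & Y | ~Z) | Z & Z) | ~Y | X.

~Y | X

~Y & ~~~(Z & (~Z & Y | ~Z) | Z & Z) | ~Y | X
= ~Y & ~(Z & (~Z & Y | ~Z) | Z & Z) | ~Y | X   — double negation
= ~Y & ~(Z & ~Z | Z & Z) | ~Y | X   — absorption
= ~Y & ~Z | ~Y | X   — distribution
= ~Y | X   — absorption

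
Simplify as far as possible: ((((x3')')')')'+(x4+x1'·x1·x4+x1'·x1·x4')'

x3'+x4'

((((x3')')')')'+(x4+x1'·x1·x4+x1'·x1·x4')'
= ((((x3')')')')'+(x4+x1'·x1)'   [distribution]
= ((x3')')'+(x4+x1'·x1)'   [double negation]
= ((x3')')'+x4'   [complement / identity]
= x3'+x4'   [double negation]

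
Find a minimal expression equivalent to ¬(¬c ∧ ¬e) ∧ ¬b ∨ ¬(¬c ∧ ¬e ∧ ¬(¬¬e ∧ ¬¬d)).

c ∨ e

¬(¬c ∧ ¬e) ∧ ¬b ∨ ¬(¬c ∧ ¬e ∧ ¬(¬¬e ∧ ¬¬d))
= ¬(¬c ∧ ¬e) ∧ ¬b ∨ ¬(¬c ∧ ¬e ∧ (¬e ∨ ¬d))   (De Morgan)
= ¬(¬c ∧ ¬e) ∧ ¬b ∨ ¬(¬c ∧ ¬e)   (absorption)
= ¬(¬c ∧ ¬e)   (absorption)
= c ∨ e   (De Morgan)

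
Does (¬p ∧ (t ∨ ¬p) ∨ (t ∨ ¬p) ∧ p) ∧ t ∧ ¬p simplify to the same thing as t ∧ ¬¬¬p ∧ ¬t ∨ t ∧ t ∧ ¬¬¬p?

Yes

E1: (¬p ∧ (t ∨ ¬p) ∨ (t ∨ ¬p) ∧ p) ∧ t ∧ ¬p
    = (t ∨ ¬p) ∧ t ∧ ¬p   [distribution]
    = t ∧ ¬p   [absorption]
E2: t ∧ ¬¬¬p ∧ ¬t ∨ t ∧ t ∧ ¬¬¬p
    = t ∧ ¬¬¬p   [distribution]
    = t ∧ ¬p   [double negation]
Both reduce to t ∧ ¬p, so they are equivalent.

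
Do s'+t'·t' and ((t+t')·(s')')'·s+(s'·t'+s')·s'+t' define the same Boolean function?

E1: s'+t'·t'
    = s'+t'   — idempotence
E2: ((t+t')·(s')')'·s+(s'·t'+s')·s'+t'
    = ((t+t')·(s')')'·s+s'·s'+t'   — absorption
    = ((s')')'·s+s'·s'+t'   — complement / identity
    = s'·s+s'·s'+t'   — double negation
    = s'+t'   — distribution
Both reduce to s'+t', so they are equivalent.

Yes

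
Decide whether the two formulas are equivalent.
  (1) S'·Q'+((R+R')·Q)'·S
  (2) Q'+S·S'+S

No

E1: S'·Q'+((R+R')·Q)'·S
    = S'·Q'+Q'·S   — complement / identity
    = Q'   — distribution
E2: Q'+S·S'+S
    = Q'+S   — complement / identity
These differ: at Q=1, R=0, S=1, E1 = 0 but E2 = 1.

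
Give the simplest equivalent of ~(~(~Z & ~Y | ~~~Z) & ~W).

~Z | W

~(~(~Z & ~Y | ~~~Z) & ~W)
= ~Z & ~Y | ~~~Z | W   (De Morgan)
= ~Z & ~Y | ~Z | W   (double negation)
= ~Z | W   (absorption)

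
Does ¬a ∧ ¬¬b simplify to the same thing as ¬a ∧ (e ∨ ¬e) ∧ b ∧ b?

E1: ¬a ∧ ¬¬b
    = ¬a ∧ b   (double negation)
E2: ¬a ∧ (e ∨ ¬e) ∧ b ∧ b
    = ¬a ∧ b ∧ b   (complement / identity)
    = ¬a ∧ b   (idempotence)
Both reduce to ¬a ∧ b, so they are equivalent.

Yes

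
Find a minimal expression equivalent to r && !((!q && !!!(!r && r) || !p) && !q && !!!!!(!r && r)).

r && q

r && !((!q && !!!(!r && r) || !p) && !q && !!!!!(!r && r))
= r && !((!q && !!!(!r && r) || !p) && !q && !!!(!r && r))   (double negation)
= r && !(!q && !!!(!r && r))   (absorption)
= r && !(!q && !(!r && r))   (double negation)
= r && (q || !r && r)   (De Morgan)
= r && q   (complement / identity)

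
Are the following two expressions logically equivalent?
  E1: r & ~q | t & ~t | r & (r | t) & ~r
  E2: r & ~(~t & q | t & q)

E1: r & ~q | t & ~t | r & (r | t) & ~r
    = r & ~q | t & ~t | r & ~r   — absorption
    = r & ~q | r & ~r   — complement / identity
    = r & ~q   — complement / identity
E2: r & ~(~t & q | t & q)
    = r & ~q   — distribution
Both reduce to r & ~q, so they are equivalent.

Yes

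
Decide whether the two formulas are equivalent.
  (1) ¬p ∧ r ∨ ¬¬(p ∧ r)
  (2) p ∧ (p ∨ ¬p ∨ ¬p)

E1: ¬p ∧ r ∨ ¬¬(p ∧ r)
    = ¬p ∧ r ∨ p ∧ r
    = r
E2: p ∧ (p ∨ ¬p ∨ ¬p)
    = p ∧ (p ∨ ¬p)
    = p
These differ: at p=0, r=1, E1 = 1 but E2 = 0.

No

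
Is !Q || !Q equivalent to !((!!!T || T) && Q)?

E1: !Q || !Q
    = !Q
E2: !((!!!T || T) && Q)
    = !((!T || T) && Q)
    = !Q
Both reduce to !Q, so they are equivalent.

Yes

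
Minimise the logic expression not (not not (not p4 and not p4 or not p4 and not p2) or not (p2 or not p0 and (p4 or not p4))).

not (not not (not p4 and not p4 or not p4 and not p2) or not (p2 or not p0 and (p4 or not p4)))
= not (not not (not p4 or not p4 and not p2) or not (p2 or not p0 and (p4 or not p4)))   (idempotence)
= not (not not (not p4 or not p4 and not p2) or not (p2 or not p0))   (complement / identity)
= not (not not not p4 or not (p2 or not p0))   (absorption)
= not not p4 and (p2 or not p0)   (De Morgan)
= p4 and (p2 or not p0)   (double negation)

p4 and (p2 or not p0)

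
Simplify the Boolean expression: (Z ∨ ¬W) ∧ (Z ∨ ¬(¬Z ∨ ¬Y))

(Z ∨ ¬W) ∧ (Z ∨ ¬(¬Z ∨ ¬Y))
= (Z ∨ ¬W) ∧ (Z ∨ Z ∧ Y)   [De Morgan]
= (Z ∨ ¬W) ∧ Z   [absorption]
= Z   [absorption]

Z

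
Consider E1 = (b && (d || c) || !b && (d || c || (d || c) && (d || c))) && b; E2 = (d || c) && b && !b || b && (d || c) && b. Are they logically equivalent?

Yes

E1: (b && (d || c) || !b && (d || c || (d || c) && (d || c))) && b
    = (b && (d || c) || !b && (d || c || d || c)) && b   (idempotence)
    = (b && (d || c) || !b && (d || c)) && b   (idempotence)
    = (d || c) && b   (distribution)
E2: (d || c) && b && !b || b && (d || c) && b
    = (d || c) && b   (distribution)
Both reduce to (d || c) && b, so they are equivalent.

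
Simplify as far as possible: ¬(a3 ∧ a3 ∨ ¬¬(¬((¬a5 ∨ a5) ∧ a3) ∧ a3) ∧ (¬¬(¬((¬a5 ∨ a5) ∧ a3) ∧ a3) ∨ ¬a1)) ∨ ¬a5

¬a3 ∨ ¬a5

¬(a3 ∧ a3 ∨ ¬¬(¬((¬a5 ∨ a5) ∧ a3) ∧ a3) ∧ (¬¬(¬((¬a5 ∨ a5) ∧ a3) ∧ a3) ∨ ¬a1)) ∨ ¬a5
= ¬(a3 ∧ a3 ∨ ¬¬(¬((¬a5 ∨ a5) ∧ a3) ∧ a3)) ∨ ¬a5   — absorption
= ¬(a3 ∧ a3 ∨ ¬((¬a5 ∨ a5) ∧ a3) ∧ a3) ∨ ¬a5   — double negation
= ¬(a3 ∧ a3 ∨ ¬a3 ∧ a3) ∨ ¬a5   — complement / identity
= ¬a3 ∨ ¬a5   — distribution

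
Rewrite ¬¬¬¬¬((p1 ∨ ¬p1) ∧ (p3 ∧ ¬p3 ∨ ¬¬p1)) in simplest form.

¬¬¬¬¬((p1 ∨ ¬p1) ∧ (p3 ∧ ¬p3 ∨ ¬¬p1))
= ¬¬¬((p1 ∨ ¬p1) ∧ (p3 ∧ ¬p3 ∨ ¬¬p1))   (double negation)
= ¬((p1 ∨ ¬p1) ∧ (p3 ∧ ¬p3 ∨ ¬¬p1))   (double negation)
= ¬((p1 ∨ ¬p1) ∧ ¬¬p1)   (complement / identity)
= ¬¬¬p1   (complement / identity)
= ¬p1   (double negation)

¬p1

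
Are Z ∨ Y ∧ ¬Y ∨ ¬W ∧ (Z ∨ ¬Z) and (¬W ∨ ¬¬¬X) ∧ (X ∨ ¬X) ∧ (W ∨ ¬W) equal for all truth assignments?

E1: Z ∨ Y ∧ ¬Y ∨ ¬W ∧ (Z ∨ ¬Z)
    = Z ∨ Y ∧ ¬Y ∨ ¬W
    = Z ∨ ¬W
E2: (¬W ∨ ¬¬¬X) ∧ (X ∨ ¬X) ∧ (W ∨ ¬W)
    = (¬W ∨ ¬¬¬X) ∧ (X ∨ ¬X)
    = ¬W ∨ ¬¬¬X
    = ¬W ∨ ¬X
These differ: at W=1, X=0, Y=0, Z=0, E1 = 0 but E2 = 1.

No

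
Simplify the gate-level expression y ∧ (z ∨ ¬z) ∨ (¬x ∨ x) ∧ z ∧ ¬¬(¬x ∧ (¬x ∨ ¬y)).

y ∧ (z ∨ ¬z) ∨ (¬x ∨ x) ∧ z ∧ ¬¬(¬x ∧ (¬x ∨ ¬y))
= y ∧ (z ∨ ¬z) ∨ (¬x ∨ x) ∧ z ∧ ¬x ∧ (¬x ∨ ¬y)   [double negation]
= y ∧ (z ∨ ¬z) ∨ z ∧ ¬x ∧ (¬x ∨ ¬y)   [complement / identity]
= y ∨ z ∧ ¬x ∧ (¬x ∨ ¬y)   [complement / identity]
= y ∨ z ∧ ¬x   [absorption]

y ∨ z ∧ ¬x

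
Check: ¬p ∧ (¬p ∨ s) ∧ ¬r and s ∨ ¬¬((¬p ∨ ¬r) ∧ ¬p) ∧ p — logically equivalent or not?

No

E1: ¬p ∧ (¬p ∨ s) ∧ ¬r
    = ¬p ∧ ¬r   [absorption]
E2: s ∨ ¬¬((¬p ∨ ¬r) ∧ ¬p) ∧ p
    = s ∨ (¬p ∨ ¬r) ∧ ¬p ∧ p   [double negation]
    = s ∨ ¬p ∧ p   [absorption]
    = s   [complement / identity]
These differ: at p=0, r=1, s=1, E1 = 0 but E2 = 1.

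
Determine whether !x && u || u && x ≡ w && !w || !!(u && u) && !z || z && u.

Yes

E1: !x && u || u && x
    = u
E2: w && !w || !!(u && u) && !z || z && u
    = !!(u && u) && !z || z && u
    = u && u && !z || z && u
    = u && !z || z && u
    = u
Both reduce to u, so they are equivalent.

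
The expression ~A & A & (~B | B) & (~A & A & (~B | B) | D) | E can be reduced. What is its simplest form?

E

~A & A & (~B | B) & (~A & A & (~B | B) | D) | E
= ~A & A & (~B | B) | E
= ~A & A | E
= E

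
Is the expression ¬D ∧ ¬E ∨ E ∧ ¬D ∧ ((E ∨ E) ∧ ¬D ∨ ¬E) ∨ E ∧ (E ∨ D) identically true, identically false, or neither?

¬D ∧ ¬E ∨ E ∧ ¬D ∧ ((E ∨ E) ∧ ¬D ∨ ¬E) ∨ E ∧ (E ∨ D)
= ¬D ∧ ¬E ∨ E ∧ ¬D ∧ (E ∧ ¬D ∨ ¬E) ∨ E ∧ (E ∨ D)   (idempotence)
= ¬D ∧ ¬E ∨ E ∧ ¬D ∨ E ∧ (E ∨ D)   (absorption)
= ¬D ∧ ¬E ∨ E ∧ ¬D ∨ E   (absorption)
= ¬D ∨ E   (distribution)
This depends on D, E, so it is not a constant.

neither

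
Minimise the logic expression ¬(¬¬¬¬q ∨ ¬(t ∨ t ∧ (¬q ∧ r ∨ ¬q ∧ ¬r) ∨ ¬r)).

¬(¬¬¬¬q ∨ ¬(t ∨ t ∧ (¬q ∧ r ∨ ¬q ∧ ¬r) ∨ ¬r))
= ¬¬¬q ∧ (t ∨ t ∧ (¬q ∧ r ∨ ¬q ∧ ¬r) ∨ ¬r)
= ¬¬¬q ∧ (t ∨ t ∧ ¬q ∨ ¬r)
= ¬q ∧ (t ∨ t ∧ ¬q ∨ ¬r)
= ¬q ∧ (t ∨ ¬r)

¬q ∧ (t ∨ ¬r)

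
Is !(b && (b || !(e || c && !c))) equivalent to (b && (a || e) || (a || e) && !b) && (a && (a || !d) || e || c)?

E1: !(b && (b || !(e || c && !c)))
    = !(b && (b || !e))
    = !b
E2: (b && (a || e) || (a || e) && !b) && (a && (a || !d) || e || c)
    = (a || e) && (a && (a || !d) || e || c)
    = (a || e) && (a || e || c)
    = a || e
These differ: at a=0, b=1, c=0, d=1, e=1, E1 = 0 but E2 = 1.

No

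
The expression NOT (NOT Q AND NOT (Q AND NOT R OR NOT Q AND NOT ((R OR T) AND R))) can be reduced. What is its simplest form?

NOT (NOT Q AND NOT (Q AND NOT R OR NOT Q AND NOT ((R OR T) AND R)))
= Q OR Q AND NOT R OR NOT Q AND NOT ((R OR T) AND R)   [De Morgan]
= Q OR Q AND NOT R OR NOT Q AND NOT R   [absorption]
= Q OR NOT R   [distribution]

Q OR NOT R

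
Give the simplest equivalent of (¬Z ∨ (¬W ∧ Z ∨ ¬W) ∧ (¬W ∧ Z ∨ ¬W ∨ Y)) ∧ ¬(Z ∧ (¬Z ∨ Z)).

(¬Z ∨ (¬W ∧ Z ∨ ¬W) ∧ (¬W ∧ Z ∨ ¬W ∨ Y)) ∧ ¬(Z ∧ (¬Z ∨ Z))
= (¬Z ∨ (¬W ∧ Z ∨ ¬W) ∧ (¬W ∧ Z ∨ ¬W ∨ Y)) ∧ ¬Z   (complement / identity)
= (¬Z ∨ ¬W ∧ Z ∨ ¬W) ∧ ¬Z   (absorption)
= (¬Z ∨ ¬W) ∧ ¬Z   (absorption)
= ¬Z   (absorption)

¬Z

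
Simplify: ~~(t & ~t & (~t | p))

~~(t & ~t & (~t | p))
= ~~(t & ~t)   — absorption
= t & ~t   — double negation
= 0   — complement

0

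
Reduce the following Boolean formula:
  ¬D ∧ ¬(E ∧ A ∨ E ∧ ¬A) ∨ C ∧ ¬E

¬D ∧ ¬(E ∧ A ∨ E ∧ ¬A) ∨ C ∧ ¬E
= ¬D ∧ ¬E ∨ C ∧ ¬E   (distribution)
= (¬D ∨ C) ∧ ¬E   (distribution)

(¬D ∨ C) ∧ ¬E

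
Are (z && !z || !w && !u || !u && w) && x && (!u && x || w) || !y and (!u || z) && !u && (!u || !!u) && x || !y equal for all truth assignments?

E1: (z && !z || !w && !u || !u && w) && x && (!u && x || w) || !y
    = (!w && !u || !u && w) && x && (!u && x || w) || !y
    = !u && x && (!u && x || w) || !y
    = !u && x || !y
E2: (!u || z) && !u && (!u || !!u) && x || !y
    = !u && (!u || !!u) && x || !y
    = !u && (!u || u) && x || !y
    = !u && x || !y
Both reduce to !u && x || !y, so they are equivalent.

Yes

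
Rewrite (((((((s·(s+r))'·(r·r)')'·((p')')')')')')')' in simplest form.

s'·r'+p

(((((((s·(s+r))'·(r·r)')'·((p')')')')')')')'
= (((((s·(s+r))'·(r·r)')'·((p')')')')')'
= ((((s'·(r·r)')'·((p')')')')')'
= ((s'·(r·r)')'·((p')')')'
= ((s'·(r·r)')'·p')'
= s'·(r·r)'+p
= s'·r'+p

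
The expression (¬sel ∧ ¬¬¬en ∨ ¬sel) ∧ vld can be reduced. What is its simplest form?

(¬sel ∧ ¬¬¬en ∨ ¬sel) ∧ vld
= (¬sel ∧ ¬en ∨ ¬sel) ∧ vld   — double negation
= ¬sel ∧ vld   — absorption

¬sel ∧ vld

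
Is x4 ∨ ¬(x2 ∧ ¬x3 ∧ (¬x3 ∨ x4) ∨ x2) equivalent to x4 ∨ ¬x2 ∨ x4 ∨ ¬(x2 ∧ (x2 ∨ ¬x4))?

Yes

E1: x4 ∨ ¬(x2 ∧ ¬x3 ∧ (¬x3 ∨ x4) ∨ x2)
    = x4 ∨ ¬(x2 ∧ ¬x3 ∨ x2)   [absorption]
    = x4 ∨ ¬x2   [absorption]
E2: x4 ∨ ¬x2 ∨ x4 ∨ ¬(x2 ∧ (x2 ∨ ¬x4))
    = x4 ∨ ¬x2 ∨ x4 ∨ ¬x2   [absorption]
    = x4 ∨ ¬x2   [idempotence]
Both reduce to x4 ∨ ¬x2, so they are equivalent.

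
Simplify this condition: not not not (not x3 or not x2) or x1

x3 and x2 or x1

not not not (not x3 or not x2) or x1
= not not (x3 and x2) or x1   [De Morgan]
= x3 and x2 or x1   [double negation]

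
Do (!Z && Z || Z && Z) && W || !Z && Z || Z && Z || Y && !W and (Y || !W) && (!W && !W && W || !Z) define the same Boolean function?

No

E1: (!Z && Z || Z && Z) && W || !Z && Z || Z && Z || Y && !W
    = !Z && Z || Z && Z || Y && !W   (absorption)
    = Z || Y && !W   (distribution)
E2: (Y || !W) && (!W && !W && W || !Z)
    = (Y || !W) && (!W && W || !Z)   (idempotence)
    = (Y || !W) && !Z   (complement / identity)
These differ: at W=0, Y=0, Z=1, E1 = 1 but E2 = 0.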